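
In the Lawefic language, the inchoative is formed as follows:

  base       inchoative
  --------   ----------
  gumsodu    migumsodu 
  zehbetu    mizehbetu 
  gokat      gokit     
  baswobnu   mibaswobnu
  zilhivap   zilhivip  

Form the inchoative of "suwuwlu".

zehbetu and zilhivap both begin with z- yet inflect differently (mizehbetu, zilhivip), so the first letter is not what conditions the rule; the final letter is.
"suwuwlu" ends in -u. The stems ending in -u (zehbetu → mizehbetu, gumsodu → migumsodu, baswobnu → mibaswobnu) add the prefix mi-.
The other pattern: stems ending in -p or -t change the last vowel to 'i'.
So suwuwlu → misuwuwlu.

misuwuwlu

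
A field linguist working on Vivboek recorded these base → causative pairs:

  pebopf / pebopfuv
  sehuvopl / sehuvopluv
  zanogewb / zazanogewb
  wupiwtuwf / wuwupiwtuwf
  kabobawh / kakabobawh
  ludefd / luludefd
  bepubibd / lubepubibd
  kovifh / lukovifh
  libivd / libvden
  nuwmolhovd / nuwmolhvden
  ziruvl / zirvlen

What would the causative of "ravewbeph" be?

ravewbephuv

pebopf and wupiwtuwf both end in -f yet inflect differently (pebopfuv, wuwupiwtuwf), so the final letter is not what conditions the rule; the second-to-last letter is.
"ravewbeph" has second-to-last letter 'p'. The stems whose second-to-last letter is 'p' (pebopf → pebopfuv, sehuvopl → sehuvopluv) add -uv.
The other patterns: stems whose second-to-last letter is 'w' repeat the first consonant+vowel as a prefix; stems whose second-to-last letter is 'b' or 'f' add the prefix lu-; stems whose second-to-last letter is 'v' delete the last vowel and add -en.
So ravewbeph → ravewbephuv.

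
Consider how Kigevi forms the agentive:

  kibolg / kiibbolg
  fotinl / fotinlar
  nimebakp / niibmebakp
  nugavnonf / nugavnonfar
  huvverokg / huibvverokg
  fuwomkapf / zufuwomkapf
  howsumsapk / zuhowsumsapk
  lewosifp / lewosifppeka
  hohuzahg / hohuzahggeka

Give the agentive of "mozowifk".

mozowifkkeka

"mozowifk" has second-to-last letter 'f'. The one such stem in the data (lewosifp → lewosifppeka) doubles the final consonant and adds -eka (as does hohuzahg), so the same rule applies.
So mozowifk → mozowifkkeka.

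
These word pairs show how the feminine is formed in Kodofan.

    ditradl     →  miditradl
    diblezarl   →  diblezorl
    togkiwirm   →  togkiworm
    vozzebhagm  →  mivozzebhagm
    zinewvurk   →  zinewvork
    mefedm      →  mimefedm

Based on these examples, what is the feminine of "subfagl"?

misubfagl

diblezarl and ditradl both end in -l yet inflect differently (diblezorl, miditradl), so the final letter is not what conditions the rule; the second-to-last letter is.
"subfagl" has second-to-last letter 'g'. The one such stem in the data (vozzebhagm → mivozzebhagm) adds the prefix mi-, so the same rule applies.
The other pattern: stems whose second-to-last letter is 'r' change the last vowel to 'o'.
So subfagl → misubfagl.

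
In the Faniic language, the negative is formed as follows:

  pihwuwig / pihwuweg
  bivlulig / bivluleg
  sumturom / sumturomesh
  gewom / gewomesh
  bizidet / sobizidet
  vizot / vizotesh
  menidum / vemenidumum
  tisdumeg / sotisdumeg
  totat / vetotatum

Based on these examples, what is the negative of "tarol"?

tarolesh

"tarol" has last vowel 'o'. The stems whose last vowel is 'o' (gewom → gewomesh, vizot → vizotesh, sumturom → sumturomesh) add -esh.
The other patterns: stems whose last vowel is 'i' change the last vowel to 'e'; stems whose last vowel is 'e' add the prefix so-; stems whose last vowel is 'a' or 'u' add ve- … -um around the stem.
So tarol → tarolesh.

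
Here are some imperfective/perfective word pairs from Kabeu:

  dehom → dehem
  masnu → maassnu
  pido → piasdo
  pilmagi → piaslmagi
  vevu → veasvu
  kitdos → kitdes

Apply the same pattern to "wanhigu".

"wanhigu" ends in a vowel. The stems ending in a vowel (masnu → maassnu, pilmagi → piaslmagi, pido → piasdo) insert -as- after the first vowel.
The other pattern: stems ending in a consonant change the last vowel to 'e'.
So wanhigu → waasnhigu.

waasnhigu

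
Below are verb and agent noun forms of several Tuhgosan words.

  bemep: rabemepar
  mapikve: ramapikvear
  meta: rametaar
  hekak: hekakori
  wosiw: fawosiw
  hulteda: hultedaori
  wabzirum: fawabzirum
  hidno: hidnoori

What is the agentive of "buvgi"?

"buvgi" begins with b-. The one such stem in the data (bemep → rabemepar) adds ra- … -ar around the stem, so the same rule applies.
The other patterns: stems beginning with h- add -ori; stems beginning with w- add the prefix fa-.
So buvgi → rabuvgiar.

rabuvgiar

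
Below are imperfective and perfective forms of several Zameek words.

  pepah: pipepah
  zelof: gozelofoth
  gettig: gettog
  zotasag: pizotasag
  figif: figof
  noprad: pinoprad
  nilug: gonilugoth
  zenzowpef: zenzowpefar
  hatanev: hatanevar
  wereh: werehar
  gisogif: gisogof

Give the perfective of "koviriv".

"koviriv" has last vowel 'i'. The stems whose last vowel is 'i' (figif → figof, gettig → gettog, gisogif → gisogof) change the last vowel to 'o'.
The other patterns: stems whose last vowel is 'e' add -ar; stems whose last vowel is 'a' add the prefix pi-; stems whose last vowel is 'o' or 'u' add go- … -oth around the stem.
So koviriv → kovirov.

kovirov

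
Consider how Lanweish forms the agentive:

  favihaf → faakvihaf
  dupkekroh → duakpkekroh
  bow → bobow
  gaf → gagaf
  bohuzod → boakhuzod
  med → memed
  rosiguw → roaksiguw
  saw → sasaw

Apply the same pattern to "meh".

memeh

rosiguw and bow both end in -w yet inflect differently (roaksiguw, bobow), so the final letter is not what conditions the rule; the number of vowels is.
"meh" has 1 vowel. The stems with 1 vowel (bow → bobow, saw → sasaw, med → memed) repeat the first consonant+vowel as a prefix.
So meh → memeh.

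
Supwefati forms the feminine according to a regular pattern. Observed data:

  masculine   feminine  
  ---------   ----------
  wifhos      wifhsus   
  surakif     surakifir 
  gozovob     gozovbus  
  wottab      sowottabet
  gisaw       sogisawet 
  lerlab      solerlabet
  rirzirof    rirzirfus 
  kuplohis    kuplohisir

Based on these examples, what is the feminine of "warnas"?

wifhos and kuplohis both end in -s yet inflect differently (wifhsus, kuplohisir), so the final letter is not what conditions the rule; the last vowel is.
"warnas" has last vowel 'a'. The stems whose last vowel is 'a' (gisaw → sogisawet, lerlab → solerlabet, wottab → sowottabet) add so- … -et around the stem.
So warnas → sowarnaset.

sowarnaset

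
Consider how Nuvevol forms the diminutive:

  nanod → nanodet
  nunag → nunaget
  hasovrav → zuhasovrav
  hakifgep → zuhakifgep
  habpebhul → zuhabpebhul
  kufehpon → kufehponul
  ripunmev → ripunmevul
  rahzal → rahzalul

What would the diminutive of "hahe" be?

hasovrav and ripunmev both end in -v yet inflect differently (zuhasovrav, ripunmevul), so the final letter is not what conditions the rule; the first letter is.
"hahe" begins with h-. The stems beginning with h- (hasovrav → zuhasovrav, hakifgep → zuhakifgep, habpebhul → zuhabpebhul) add the prefix zu-.
The other patterns: stems beginning with n- add -et; stems beginning with k- or r- add -ul.
So hahe → zuhahe.

zuhahe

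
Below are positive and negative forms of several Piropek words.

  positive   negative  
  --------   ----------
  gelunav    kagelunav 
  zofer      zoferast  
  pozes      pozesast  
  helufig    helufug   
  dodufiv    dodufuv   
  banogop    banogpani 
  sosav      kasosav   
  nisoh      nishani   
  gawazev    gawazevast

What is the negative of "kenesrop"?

kenesrpani

gawazev and dodufiv both end in -v yet inflect differently (gawazevast, dodufuv), so the final letter is not what conditions the rule; the last vowel is.
"kenesrop" has last vowel 'o'. The stems whose last vowel is 'o' (nisoh → nishani, banogop → banogpani) delete the last vowel and add -ani.
The other patterns: stems whose last vowel is 'e' add -ast; stems whose last vowel is 'i' change the last vowel to 'u'; stems whose last vowel is 'a' add the prefix ka-.
So kenesrop → kenesrpani.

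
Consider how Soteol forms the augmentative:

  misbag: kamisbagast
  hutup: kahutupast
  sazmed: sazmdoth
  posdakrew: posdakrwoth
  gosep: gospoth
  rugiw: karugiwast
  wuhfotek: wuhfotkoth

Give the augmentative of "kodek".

gosep and hutup both end in -p yet inflect differently (gospoth, kahutupast), so the final letter is not what conditions the rule; the last vowel is.
"kodek" has last vowel 'e'. The stems whose last vowel is 'e' (gosep → gospoth, posdakrew → posdakrwoth, sazmed → sazmdoth) delete the last vowel and add -oth.
So kodek → kodkoth.

kodkoth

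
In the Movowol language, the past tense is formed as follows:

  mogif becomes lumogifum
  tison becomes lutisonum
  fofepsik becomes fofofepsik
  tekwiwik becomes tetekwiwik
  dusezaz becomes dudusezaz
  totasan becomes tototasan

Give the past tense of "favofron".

tison and totasan both end in -n yet inflect differently (lutisonum, tototasan), so the final letter is not what conditions the rule; the number of vowels is.
"favofron" has 3 vowels. The stems with 3 vowels (fofepsik → fofofepsik, tekwiwik → tetekwiwik, dusezaz → dudusezaz) repeat the first consonant+vowel as a prefix.
The other pattern: stems with 2 vowels add lu- … -um around the stem.
So favofron → fafavofron.

fafavofron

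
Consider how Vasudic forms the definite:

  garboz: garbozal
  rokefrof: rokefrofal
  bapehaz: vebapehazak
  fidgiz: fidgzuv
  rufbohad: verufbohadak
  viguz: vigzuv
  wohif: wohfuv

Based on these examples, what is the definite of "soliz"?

solzuv

bapehaz and garboz both end in -z yet inflect differently (vebapehazak, garbozal), so the final letter is not what conditions the rule; the last vowel is.
"soliz" has last vowel 'i'. The stems whose last vowel is 'i' (wohif → wohfuv, fidgiz → fidgzuv) delete the last vowel and add -uv.
The other patterns: stems whose last vowel is 'a' add ve- … -ak around the stem; stems whose last vowel is 'o' add -al.
So soliz → solzuv.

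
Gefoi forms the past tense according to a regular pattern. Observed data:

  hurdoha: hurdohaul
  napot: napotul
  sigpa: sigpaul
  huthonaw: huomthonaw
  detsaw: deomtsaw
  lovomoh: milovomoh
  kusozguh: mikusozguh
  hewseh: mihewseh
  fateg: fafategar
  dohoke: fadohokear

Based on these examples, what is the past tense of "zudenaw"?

hurdoha and huthonaw both have last vowel 'a' yet inflect differently (hurdohaul, huomthonaw), so the last vowel is not what conditions the rule; the final letter is.
"zudenaw" ends in -w. The stems ending in -w (huthonaw → huomthonaw, detsaw → deomtsaw) insert -om- after the first vowel.
The other patterns: stems ending in -a or -t add -ul; stems ending in -h add the prefix mi-; stems ending in -e or -g add fa- … -ar around the stem.
So zudenaw → zuomdenaw.

zuomdenaw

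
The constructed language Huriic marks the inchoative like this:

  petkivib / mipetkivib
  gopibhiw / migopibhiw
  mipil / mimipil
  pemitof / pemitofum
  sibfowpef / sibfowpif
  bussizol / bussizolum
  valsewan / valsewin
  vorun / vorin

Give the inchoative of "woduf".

"woduf" has last vowel 'u'. The one such stem in the data (vorun → vorin) changes the last vowel to 'i' (as do sibfowpef, valsewan), so the same rule applies.
So woduf → wodif.

wodif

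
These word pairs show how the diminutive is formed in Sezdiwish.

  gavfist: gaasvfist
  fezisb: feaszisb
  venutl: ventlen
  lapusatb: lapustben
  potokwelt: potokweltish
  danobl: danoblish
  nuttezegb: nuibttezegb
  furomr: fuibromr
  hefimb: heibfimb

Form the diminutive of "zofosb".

zoasfosb

fezisb and lapusatb both end in -b yet inflect differently (feaszisb, lapustben), so the final letter is not what conditions the rule; the second-to-last letter is.
"zofosb" has second-to-last letter 's'. The stems whose second-to-last letter is 's' (gavfist → gaasvfist, fezisb → feaszisb) insert -as- after the first vowel.
So zofosb → zoasfosb.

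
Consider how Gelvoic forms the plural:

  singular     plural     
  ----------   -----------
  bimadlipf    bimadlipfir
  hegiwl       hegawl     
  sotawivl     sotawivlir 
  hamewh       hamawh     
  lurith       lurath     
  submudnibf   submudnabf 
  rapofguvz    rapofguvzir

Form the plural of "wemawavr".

wemawavrir

sotawivl and hegiwl both end in -l yet inflect differently (sotawivlir, hegawl), so the final letter is not what conditions the rule; the second-to-last letter is.
"wemawavr" has second-to-last letter 'v'. The stems whose second-to-last letter is 'v' (rapofguvz → rapofguvzir, sotawivl → sotawivlir) add -ir.
So wemawavr → wemawavrir.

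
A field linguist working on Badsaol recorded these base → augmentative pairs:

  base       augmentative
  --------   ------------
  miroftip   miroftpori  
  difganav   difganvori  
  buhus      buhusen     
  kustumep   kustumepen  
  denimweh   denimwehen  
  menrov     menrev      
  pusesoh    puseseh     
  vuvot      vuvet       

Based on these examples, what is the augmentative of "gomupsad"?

miroftip and kustumep both end in -p yet inflect differently (miroftpori, kustumepen), so the final letter is not what conditions the rule; the last vowel is.
"gomupsad" has last vowel 'a'. The one such stem in the data (difganav → difganvori) deletes the last vowel and adds -ori (as does miroftip), so the same rule applies.
The other patterns: stems whose last vowel is 'e' or 'u' add -en; stems whose last vowel is 'o' change the last vowel to 'e'.
So gomupsad → gomupsdori.

gomupsdori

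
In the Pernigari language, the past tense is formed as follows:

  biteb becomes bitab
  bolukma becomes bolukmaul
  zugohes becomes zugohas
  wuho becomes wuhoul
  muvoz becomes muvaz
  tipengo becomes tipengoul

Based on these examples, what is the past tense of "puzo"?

puzoul

"puzo" ends in a vowel. The stems ending in a vowel (tipengo → tipengoul, wuho → wuhoul, bolukma → bolukmaul) add -ul.
So puzo → puzoul.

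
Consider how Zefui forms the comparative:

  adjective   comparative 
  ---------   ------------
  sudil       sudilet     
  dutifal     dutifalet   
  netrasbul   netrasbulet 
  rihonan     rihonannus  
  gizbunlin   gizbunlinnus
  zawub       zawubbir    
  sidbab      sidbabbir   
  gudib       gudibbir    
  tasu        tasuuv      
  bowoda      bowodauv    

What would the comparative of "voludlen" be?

voludlennus

dutifal and rihonan both have last vowel 'a' yet inflect differently (dutifalet, rihonannus), so the last vowel is not what conditions the rule; the final letter is.
"voludlen" ends in -n. The stems ending in -n (rihonan → rihonannus, gizbunlin → gizbunlinnus) double the final consonant and add -us.
So voludlen → voludlennus.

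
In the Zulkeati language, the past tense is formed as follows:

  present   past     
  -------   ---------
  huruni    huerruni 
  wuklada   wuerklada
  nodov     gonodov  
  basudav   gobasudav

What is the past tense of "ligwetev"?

"ligwetev" ends in a consonant. The stems ending in a consonant (nodov → gonodov, basudav → gobasudav) add the prefix go-.
So ligwetev → goligwetev.

goligwetev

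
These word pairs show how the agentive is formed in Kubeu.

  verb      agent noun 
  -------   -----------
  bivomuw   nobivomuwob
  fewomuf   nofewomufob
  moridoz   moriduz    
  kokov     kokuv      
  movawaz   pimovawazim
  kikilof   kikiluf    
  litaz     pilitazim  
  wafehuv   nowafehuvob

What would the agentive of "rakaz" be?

kikilof and fewomuf both end in -f yet inflect differently (kikiluf, nofewomufob), so the final letter is not what conditions the rule; the last vowel is.
"rakaz" has last vowel 'a'. The stems whose last vowel is 'a' (movawaz → pimovawazim, litaz → pilitazim) add pi- … -im around the stem.
So rakaz → pirakazim.

pirakazim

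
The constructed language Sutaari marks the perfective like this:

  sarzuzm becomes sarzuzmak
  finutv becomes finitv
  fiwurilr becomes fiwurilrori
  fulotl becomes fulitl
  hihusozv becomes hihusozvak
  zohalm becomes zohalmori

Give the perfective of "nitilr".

nitilrori

"nitilr" has second-to-last letter 'l'. The stems whose second-to-last letter is 'l' (zohalm → zohalmori, fiwurilr → fiwurilrori) add -ori.
The other patterns: stems whose second-to-last letter is 'z' add -ak; stems whose second-to-last letter is 't' change the last vowel to 'i'.
So nitilr → nitilrori.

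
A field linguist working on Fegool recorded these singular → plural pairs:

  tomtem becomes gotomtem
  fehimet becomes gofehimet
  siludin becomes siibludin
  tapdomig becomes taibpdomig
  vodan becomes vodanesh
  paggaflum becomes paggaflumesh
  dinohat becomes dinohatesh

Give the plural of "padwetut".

padwetutesh

siludin and vodan both end in -n yet inflect differently (siibludin, vodanesh), so the final letter is not what conditions the rule; the last vowel is.
"padwetut" has last vowel 'u'. The one such stem in the data (paggaflum → paggaflumesh) adds -esh, so the same rule applies.
The other patterns: stems whose last vowel is 'e' add the prefix go-; stems whose last vowel is 'i' insert -ib- after the first vowel.
So padwetut → padwetutesh.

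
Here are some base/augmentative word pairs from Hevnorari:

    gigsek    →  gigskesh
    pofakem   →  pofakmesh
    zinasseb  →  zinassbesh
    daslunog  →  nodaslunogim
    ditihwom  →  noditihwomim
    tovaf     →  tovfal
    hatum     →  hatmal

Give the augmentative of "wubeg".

pofakem and ditihwom both end in -m yet inflect differently (pofakmesh, noditihwomim), so the final letter is not what conditions the rule; the last vowel is.
"wubeg" has last vowel 'e'. The stems whose last vowel is 'e' (gigsek → gigskesh, pofakem → pofakmesh, zinasseb → zinassbesh) delete the last vowel and add -esh.
The other patterns: stems whose last vowel is 'o' add no- … -im around the stem; stems whose last vowel is 'a' or 'u' delete the last vowel and add -al.
So wubeg → wubgesh.

wubgesh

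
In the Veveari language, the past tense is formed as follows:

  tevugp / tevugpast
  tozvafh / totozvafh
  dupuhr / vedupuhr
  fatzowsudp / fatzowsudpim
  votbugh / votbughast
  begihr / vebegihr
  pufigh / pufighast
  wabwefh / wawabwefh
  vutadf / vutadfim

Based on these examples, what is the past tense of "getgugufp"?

fatzowsudp and tevugp both end in -p yet inflect differently (fatzowsudpim, tevugpast), so the final letter is not what conditions the rule; the second-to-last letter is.
"getgugufp" has second-to-last letter 'f'. The stems whose second-to-last letter is 'f' (wabwefh → wawabwefh, tozvafh → totozvafh) repeat the first consonant+vowel as a prefix.
The other patterns: stems whose second-to-last letter is 'd' add -im; stems whose second-to-last letter is 'h' add the prefix ve-; stems whose second-to-last letter is 'g' add -ast.
So getgugufp → gegetgugufp.

gegetgugufp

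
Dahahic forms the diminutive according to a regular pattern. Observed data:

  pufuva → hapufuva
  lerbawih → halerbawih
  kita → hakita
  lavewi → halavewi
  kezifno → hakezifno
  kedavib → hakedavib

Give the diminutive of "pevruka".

hapevruka

Every pair shown (pufuva → hapufuva, lerbawih → halerbawih, kita → hakita, …) follows the same rule: add the prefix ha-.
So pevruka → hapevruka.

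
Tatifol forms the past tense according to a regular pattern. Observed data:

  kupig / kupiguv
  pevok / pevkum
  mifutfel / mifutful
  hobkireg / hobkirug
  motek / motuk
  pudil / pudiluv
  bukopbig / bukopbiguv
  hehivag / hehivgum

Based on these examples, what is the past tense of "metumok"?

pudil and mifutfel both end in -l yet inflect differently (pudiluv, mifutful), so the final letter is not what conditions the rule; the last vowel is.
"metumok" has last vowel 'o'. The one such stem in the data (pevok → pevkum) deletes the last vowel and adds -um (as does hehivag), so the same rule applies.
So metumok → metumkum.

metumkum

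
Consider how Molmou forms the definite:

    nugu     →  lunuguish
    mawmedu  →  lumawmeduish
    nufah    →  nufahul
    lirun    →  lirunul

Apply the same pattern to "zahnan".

zahnanul

"zahnan" ends in -n. The one such stem in the data (lirun → lirunul) adds -ul, so the same rule applies.
So zahnan → zahnanul.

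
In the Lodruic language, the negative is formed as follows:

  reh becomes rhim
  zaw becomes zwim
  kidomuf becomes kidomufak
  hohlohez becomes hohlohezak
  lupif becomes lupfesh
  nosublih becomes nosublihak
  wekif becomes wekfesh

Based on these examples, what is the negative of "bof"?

lupif and kidomuf both end in -f yet inflect differently (lupfesh, kidomufak), so the final letter is not what conditions the rule; the number of vowels is.
"bof" has 1 vowel. The stems with 1 vowel (reh → rhim, zaw → zwim) delete the last vowel and add -im.
So bof → bfim.

bfim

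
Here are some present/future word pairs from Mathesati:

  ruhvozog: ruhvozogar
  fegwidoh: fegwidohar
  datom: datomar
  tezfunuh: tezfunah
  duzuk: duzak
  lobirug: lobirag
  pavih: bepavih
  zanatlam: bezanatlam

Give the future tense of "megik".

bemegik

fegwidoh and tezfunuh both end in -h yet inflect differently (fegwidohar, tezfunah), so the final letter is not what conditions the rule; the last vowel is.
"megik" has last vowel 'i'. The one such stem in the data (pavih → bepavih) adds the prefix be-, so the same rule applies.
So megik → bemegik.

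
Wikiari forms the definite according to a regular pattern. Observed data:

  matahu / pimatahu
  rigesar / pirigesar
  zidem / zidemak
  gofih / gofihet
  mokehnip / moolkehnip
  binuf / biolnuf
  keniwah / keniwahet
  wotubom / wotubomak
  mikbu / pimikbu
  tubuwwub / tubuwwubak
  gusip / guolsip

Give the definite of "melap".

gofih and gusip both have last vowel 'i' yet inflect differently (gofihet, guolsip), so the last vowel is not what conditions the rule; the final letter is.
"melap" ends in -p. The stems ending in -p (gusip → guolsip, mokehnip → moolkehnip) insert -ol- after the first vowel.
The other patterns: stems ending in -h add -et; stems ending in -b or -m add -ak; stems ending in -r or -u add the prefix pi-.
So melap → meollap.

meollap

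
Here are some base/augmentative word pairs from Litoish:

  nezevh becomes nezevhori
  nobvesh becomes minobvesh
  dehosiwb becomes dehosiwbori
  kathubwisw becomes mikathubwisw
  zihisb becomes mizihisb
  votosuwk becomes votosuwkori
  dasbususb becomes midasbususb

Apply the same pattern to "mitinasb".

mimitinasb

dasbususb and dehosiwb both end in -b yet inflect differently (midasbususb, dehosiwbori), so the final letter is not what conditions the rule; the second-to-last letter is.
"mitinasb" has second-to-last letter 's'. The stems whose second-to-last letter is 's' (nobvesh → minobvesh, dasbususb → midasbususb, zihisb → mizihisb) add the prefix mi-.
So mitinasb → mimitinasb.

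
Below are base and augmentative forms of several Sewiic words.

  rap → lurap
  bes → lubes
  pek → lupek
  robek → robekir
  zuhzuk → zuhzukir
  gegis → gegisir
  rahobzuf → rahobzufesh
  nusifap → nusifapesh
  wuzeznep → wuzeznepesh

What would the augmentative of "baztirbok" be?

pek and robek both end in -k yet inflect differently (lupek, robekir), so the final letter is not what conditions the rule; the number of vowels is.
"baztirbok" has 3 vowels. The stems with 3 vowels (rahobzuf → rahobzufesh, nusifap → nusifapesh, wuzeznep → wuzeznepesh) add -esh.
So baztirbok → baztirbokesh.

baztirbokesh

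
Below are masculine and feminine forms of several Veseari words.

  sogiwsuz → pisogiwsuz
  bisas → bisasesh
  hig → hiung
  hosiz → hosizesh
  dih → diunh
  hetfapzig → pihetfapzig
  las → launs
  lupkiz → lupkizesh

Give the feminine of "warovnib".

"warovnib" has 3 vowels. The stems with 3 vowels (hetfapzig → pihetfapzig, sogiwsuz → pisogiwsuz) add the prefix pi-.
The other patterns: stems with 1 vowel insert -un- after the first vowel; stems with 2 vowels add -esh.
So warovnib → piwarovnib.

piwarovnib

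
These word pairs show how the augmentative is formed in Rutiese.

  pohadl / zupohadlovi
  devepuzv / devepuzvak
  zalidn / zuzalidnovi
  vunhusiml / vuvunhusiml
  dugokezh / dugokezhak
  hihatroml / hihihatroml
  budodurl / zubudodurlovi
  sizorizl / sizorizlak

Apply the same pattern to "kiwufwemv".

kikiwufwemv

hihatroml and sizorizl both end in -l yet inflect differently (hihihatroml, sizorizlak), so the final letter is not what conditions the rule; the second-to-last letter is.
"kiwufwemv" has second-to-last letter 'm'. The stems whose second-to-last letter is 'm' (hihatroml → hihihatroml, vunhusiml → vuvunhusiml) repeat the first consonant+vowel as a prefix.
So kiwufwemv → kikiwufwemv.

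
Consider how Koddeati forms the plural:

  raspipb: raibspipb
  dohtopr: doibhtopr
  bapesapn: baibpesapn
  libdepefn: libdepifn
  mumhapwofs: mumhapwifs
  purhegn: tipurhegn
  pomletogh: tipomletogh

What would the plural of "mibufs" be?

mibifs

"mibufs" has second-to-last letter 'f'. The stems whose second-to-last letter is 'f' (libdepefn → libdepifn, mumhapwofs → mumhapwifs) change the last vowel to 'i'.
The other patterns: stems whose second-to-last letter is 'p' insert -ib- after the first vowel; stems whose second-to-last letter is 'g' add the prefix ti-.
So mibufs → mibifs.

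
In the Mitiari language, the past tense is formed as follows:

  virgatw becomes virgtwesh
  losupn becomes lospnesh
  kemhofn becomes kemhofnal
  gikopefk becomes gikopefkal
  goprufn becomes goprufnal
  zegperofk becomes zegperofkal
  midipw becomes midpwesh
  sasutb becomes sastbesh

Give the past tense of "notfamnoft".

notfamnoftal

goprufn and losupn both end in -n yet inflect differently (goprufnal, lospnesh), so the final letter is not what conditions the rule; the second-to-last letter is.
"notfamnoft" has second-to-last letter 'f'. The stems whose second-to-last letter is 'f' (zegperofk → zegperofkal, goprufn → goprufnal, gikopefk → gikopefkal) add -al.
So notfamnoft → notfamnoftal.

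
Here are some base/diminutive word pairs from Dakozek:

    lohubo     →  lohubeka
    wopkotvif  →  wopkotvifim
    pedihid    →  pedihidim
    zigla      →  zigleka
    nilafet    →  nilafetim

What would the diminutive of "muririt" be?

muriritim

lohubo and nilafet both have 3 vowels yet inflect differently (lohubeka, nilafetim), so the number of vowels is not what conditions the rule; whether the stem ends in a vowel or a consonant is.
"muririt" ends in a consonant. The stems ending in a consonant (nilafet → nilafetim, pedihid → pedihidim, wopkotvif → wopkotvifim) add -im.
The other pattern: stems ending in a vowel drop the final letter and add -eka.
So muririt → muriritim.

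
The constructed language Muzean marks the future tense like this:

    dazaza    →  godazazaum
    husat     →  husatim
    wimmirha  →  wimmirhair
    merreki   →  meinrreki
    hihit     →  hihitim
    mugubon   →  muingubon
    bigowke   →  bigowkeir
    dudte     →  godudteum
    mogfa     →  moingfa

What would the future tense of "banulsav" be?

banulsavir

mogfa and dazaza both end in -a yet inflect differently (moingfa, godazazaum), so the final letter is not what conditions the rule; the first letter is.
"banulsav" begins with b-. The one such stem in the data (bigowke → bigowkeir) adds -ir, so the same rule applies.
So banulsav → banulsavir.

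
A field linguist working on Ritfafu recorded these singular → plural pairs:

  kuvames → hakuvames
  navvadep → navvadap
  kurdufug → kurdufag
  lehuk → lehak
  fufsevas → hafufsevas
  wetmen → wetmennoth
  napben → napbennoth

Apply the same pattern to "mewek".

"mewek" ends in -k. The one such stem in the data (lehuk → lehak) changes the last vowel to 'a' (as do navvadep, kurdufug), so the same rule applies.
The other patterns: stems ending in -n double the final consonant and add -oth; stems ending in -s add the prefix ha-.
So mewek → mewak.

mewak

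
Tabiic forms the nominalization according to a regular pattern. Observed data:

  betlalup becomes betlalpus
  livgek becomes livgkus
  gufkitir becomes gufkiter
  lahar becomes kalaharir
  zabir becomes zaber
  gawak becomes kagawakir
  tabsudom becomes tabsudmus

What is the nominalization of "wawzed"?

wawzdus

gufkitir and lahar both end in -r yet inflect differently (gufkiter, kalaharir), so the final letter is not what conditions the rule; the last vowel is.
"wawzed" has last vowel 'e'. The one such stem in the data (livgek → livgkus) deletes the last vowel and adds -us (as do tabsudom, betlalup), so the same rule applies.
The other patterns: stems whose last vowel is 'i' change the last vowel to 'e'; stems whose last vowel is 'a' add ka- … -ir around the stem.
So wawzed → wawzdus.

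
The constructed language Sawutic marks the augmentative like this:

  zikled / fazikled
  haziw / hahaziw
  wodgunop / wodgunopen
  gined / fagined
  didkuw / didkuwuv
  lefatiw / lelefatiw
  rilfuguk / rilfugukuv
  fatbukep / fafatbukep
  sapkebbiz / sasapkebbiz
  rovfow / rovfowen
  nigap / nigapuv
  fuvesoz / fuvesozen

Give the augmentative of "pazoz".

sapkebbiz and fuvesoz both end in -z yet inflect differently (sasapkebbiz, fuvesozen), so the final letter is not what conditions the rule; the last vowel is.
"pazoz" has last vowel 'o'. The stems whose last vowel is 'o' (wodgunop → wodgunopen, fuvesoz → fuvesozen, rovfow → rovfowen) add -en.
So pazoz → pazozen.

pazozen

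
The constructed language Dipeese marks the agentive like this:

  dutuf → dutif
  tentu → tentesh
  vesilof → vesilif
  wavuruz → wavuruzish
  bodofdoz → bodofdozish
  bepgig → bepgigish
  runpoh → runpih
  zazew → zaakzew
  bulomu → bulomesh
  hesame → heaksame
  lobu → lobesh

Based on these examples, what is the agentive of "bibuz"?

dutuf and bulomu both have last vowel 'u' yet inflect differently (dutif, bulomesh), so the last vowel is not what conditions the rule; the final letter is.
"bibuz" ends in -z. The stems ending in -z (bodofdoz → bodofdozish, wavuruz → wavuruzish) add -ish.
So bibuz → bibuzish.

bibuzish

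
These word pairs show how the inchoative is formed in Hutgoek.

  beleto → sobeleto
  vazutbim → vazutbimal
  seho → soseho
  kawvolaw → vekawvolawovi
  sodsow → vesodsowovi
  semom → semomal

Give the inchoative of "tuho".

sotuho

sodsow and beleto both have last vowel 'o' yet inflect differently (vesodsowovi, sobeleto), so the last vowel is not what conditions the rule; the final letter is.
"tuho" ends in -o. The stems ending in -o (beleto → sobeleto, seho → soseho) add the prefix so-.
So tuho → sotuho.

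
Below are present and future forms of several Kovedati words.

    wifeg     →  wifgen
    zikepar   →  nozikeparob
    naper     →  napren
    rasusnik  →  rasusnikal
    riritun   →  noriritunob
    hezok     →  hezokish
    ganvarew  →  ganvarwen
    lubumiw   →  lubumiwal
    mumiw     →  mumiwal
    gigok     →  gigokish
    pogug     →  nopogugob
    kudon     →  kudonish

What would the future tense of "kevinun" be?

nokevinunob

"kevinun" has last vowel 'u'. The stems whose last vowel is 'u' (pogug → nopogugob, riritun → noriritunob) add no- … -ob around the stem.
So kevinun → nokevinunob.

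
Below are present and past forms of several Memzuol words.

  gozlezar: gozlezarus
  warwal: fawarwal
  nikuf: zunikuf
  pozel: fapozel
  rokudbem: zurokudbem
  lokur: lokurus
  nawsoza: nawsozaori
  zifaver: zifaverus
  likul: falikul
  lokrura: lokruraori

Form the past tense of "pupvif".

zifaver and pozel both have last vowel 'e' yet inflect differently (zifaverus, fapozel), so the last vowel is not what conditions the rule; the final letter is.
"pupvif" ends in -f. The one such stem in the data (nikuf → zunikuf) adds the prefix zu-, so the same rule applies.
The other patterns: stems ending in -r add -us; stems ending in -l add the prefix fa-; stems ending in -a add -ori.
So pupvif → zupupvif.

zupupvif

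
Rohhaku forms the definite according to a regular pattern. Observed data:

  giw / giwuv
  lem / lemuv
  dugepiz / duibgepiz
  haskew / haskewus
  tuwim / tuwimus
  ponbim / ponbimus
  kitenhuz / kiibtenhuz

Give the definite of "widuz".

widuzus

giw and haskew both end in -w yet inflect differently (giwuv, haskewus), so the final letter is not what conditions the rule; the number of vowels is.
"widuz" has 2 vowels. The stems with 2 vowels (haskew → haskewus, tuwim → tuwimus, ponbim → ponbimus) add -us.
So widuz → widuzus.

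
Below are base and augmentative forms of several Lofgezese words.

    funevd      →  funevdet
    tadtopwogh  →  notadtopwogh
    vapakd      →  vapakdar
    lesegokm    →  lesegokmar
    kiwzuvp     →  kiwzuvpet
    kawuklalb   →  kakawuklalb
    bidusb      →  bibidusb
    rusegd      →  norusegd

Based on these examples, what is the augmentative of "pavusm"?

"pavusm" has second-to-last letter 's'. The one such stem in the data (bidusb → bibidusb) repeats the first consonant+vowel as a prefix (as does kawuklalb), so the same rule applies.
So pavusm → papavusm.

papavusm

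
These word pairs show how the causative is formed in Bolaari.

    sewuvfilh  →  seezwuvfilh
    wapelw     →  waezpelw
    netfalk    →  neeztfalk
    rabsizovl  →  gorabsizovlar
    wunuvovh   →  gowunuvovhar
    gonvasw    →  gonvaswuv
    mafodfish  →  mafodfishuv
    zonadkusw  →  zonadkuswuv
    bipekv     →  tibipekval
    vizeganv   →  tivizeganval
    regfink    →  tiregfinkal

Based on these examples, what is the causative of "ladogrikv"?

sewuvfilh and wunuvovh both end in -h yet inflect differently (seezwuvfilh, gowunuvovhar), so the final letter is not what conditions the rule; the second-to-last letter is.
"ladogrikv" has second-to-last letter 'k'. The one such stem in the data (bipekv → tibipekval) adds ti- … -al around the stem, so the same rule applies.
The other patterns: stems whose second-to-last letter is 'l' insert -ez- after the first vowel; stems whose second-to-last letter is 'v' add go- … -ar around the stem; stems whose second-to-last letter is 's' add -uv.
So ladogrikv → tiladogrikval.

tiladogrikval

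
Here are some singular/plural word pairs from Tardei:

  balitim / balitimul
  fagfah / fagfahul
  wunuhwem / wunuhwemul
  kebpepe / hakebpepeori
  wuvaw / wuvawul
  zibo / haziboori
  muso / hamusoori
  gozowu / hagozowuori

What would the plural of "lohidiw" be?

kebpepe and wunuhwem both have last vowel 'e' yet inflect differently (hakebpepeori, wunuhwemul), so the last vowel is not what conditions the rule; whether the stem ends in a vowel or a consonant is.
"lohidiw" ends in a consonant. The stems ending in a consonant (balitim → balitimul, wuvaw → wuvawul, fagfah → fagfahul) add -ul.
So lohidiw → lohidiwul.

lohidiwul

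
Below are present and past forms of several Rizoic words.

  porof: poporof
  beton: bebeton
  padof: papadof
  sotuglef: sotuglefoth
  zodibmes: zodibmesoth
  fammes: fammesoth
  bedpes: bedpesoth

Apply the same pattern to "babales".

babalesoth

porof and sotuglef both end in -f yet inflect differently (poporof, sotuglefoth), so the final letter is not what conditions the rule; the last vowel is.
"babales" has last vowel 'e'. The stems whose last vowel is 'e' (sotuglef → sotuglefoth, zodibmes → zodibmesoth, fammes → fammesoth) add -oth.
The other pattern: stems whose last vowel is 'o' repeat the first consonant+vowel as a prefix.
So babales → babalesoth.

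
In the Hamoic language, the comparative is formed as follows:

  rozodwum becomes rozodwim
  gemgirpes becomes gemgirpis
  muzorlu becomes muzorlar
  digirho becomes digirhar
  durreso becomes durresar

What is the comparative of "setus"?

"setus" ends in a consonant. The stems ending in a consonant (rozodwum → rozodwim, gemgirpes → gemgirpis) change the last vowel to 'i'.
The other pattern: stems ending in a vowel drop the final letter and add -ar.
So setus → setis.

setis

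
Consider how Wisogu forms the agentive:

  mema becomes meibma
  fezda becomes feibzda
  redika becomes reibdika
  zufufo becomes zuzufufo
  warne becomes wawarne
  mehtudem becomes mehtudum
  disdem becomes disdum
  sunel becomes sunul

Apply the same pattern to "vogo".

vovogo

warne and mehtudem both have last vowel 'e' yet inflect differently (wawarne, mehtudum), so the last vowel is not what conditions the rule; the final letter is.
"vogo" ends in -o. The one such stem in the data (zufufo → zuzufufo) repeats the first consonant+vowel as a prefix (as does warne), so the same rule applies.
So vogo → vovogo.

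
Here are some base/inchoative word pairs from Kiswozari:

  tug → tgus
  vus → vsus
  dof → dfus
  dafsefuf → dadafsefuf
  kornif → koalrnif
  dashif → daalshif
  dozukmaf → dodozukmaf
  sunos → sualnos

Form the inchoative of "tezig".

tealzig

"tezig" has 2 vowels. The stems with 2 vowels (kornif → koalrnif, dashif → daalshif, sunos → sualnos) insert -al- after the first vowel.
The other patterns: stems with 1 vowel delete the last vowel and add -us; stems with 3 vowels repeat the first consonant+vowel as a prefix.
So tezig → tealzig.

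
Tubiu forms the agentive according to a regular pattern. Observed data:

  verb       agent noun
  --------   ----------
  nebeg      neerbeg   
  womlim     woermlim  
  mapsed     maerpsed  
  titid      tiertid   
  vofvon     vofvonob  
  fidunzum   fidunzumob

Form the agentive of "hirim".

hierrim

womlim and fidunzum both end in -m yet inflect differently (woermlim, fidunzumob), so the final letter is not what conditions the rule; the last vowel is.
"hirim" has last vowel 'i'. The stems whose last vowel is 'i' (womlim → woermlim, titid → tiertid) insert -er- after the first vowel.
The other pattern: stems whose last vowel is 'o' or 'u' add -ob.
So hirim → hierrim.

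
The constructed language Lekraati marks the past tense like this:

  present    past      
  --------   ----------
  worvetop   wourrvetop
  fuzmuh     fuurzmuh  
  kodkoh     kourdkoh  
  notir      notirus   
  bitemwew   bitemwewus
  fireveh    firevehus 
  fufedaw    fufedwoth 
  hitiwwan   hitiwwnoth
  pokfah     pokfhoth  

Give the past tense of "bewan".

bewnoth

"bewan" has last vowel 'a'. The stems whose last vowel is 'a' (fufedaw → fufedwoth, hitiwwan → hitiwwnoth, pokfah → pokfhoth) delete the last vowel and add -oth.
So bewan → bewnoth.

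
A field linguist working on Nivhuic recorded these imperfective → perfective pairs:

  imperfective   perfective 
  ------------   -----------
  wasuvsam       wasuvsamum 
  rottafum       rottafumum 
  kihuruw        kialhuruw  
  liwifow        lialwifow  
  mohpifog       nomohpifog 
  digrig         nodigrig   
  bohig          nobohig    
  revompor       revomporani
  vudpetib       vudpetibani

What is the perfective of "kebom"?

"kebom" ends in -m. The stems ending in -m (wasuvsam → wasuvsamum, rottafum → rottafumum) add -um.
So kebom → kebomum.

kebomum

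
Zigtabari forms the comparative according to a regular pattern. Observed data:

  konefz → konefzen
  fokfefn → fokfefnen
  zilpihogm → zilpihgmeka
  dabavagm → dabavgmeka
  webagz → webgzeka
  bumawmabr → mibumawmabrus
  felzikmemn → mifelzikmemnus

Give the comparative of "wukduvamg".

miwukduvamgus

konefz and webagz both end in -z yet inflect differently (konefzen, webgzeka), so the final letter is not what conditions the rule; the second-to-last letter is.
"wukduvamg" has second-to-last letter 'm'. The one such stem in the data (felzikmemn → mifelzikmemnus) adds mi- … -us around the stem, so the same rule applies.
So wukduvamg → miwukduvamgus.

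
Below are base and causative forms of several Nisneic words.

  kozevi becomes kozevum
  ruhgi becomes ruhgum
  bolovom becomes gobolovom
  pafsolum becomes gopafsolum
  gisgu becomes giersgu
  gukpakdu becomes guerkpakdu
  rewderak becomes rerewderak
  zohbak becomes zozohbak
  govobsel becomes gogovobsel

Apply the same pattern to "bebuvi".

pafsolum and gisgu both have last vowel 'u' yet inflect differently (gopafsolum, giersgu), so the last vowel is not what conditions the rule; the final letter is.
"bebuvi" ends in -i. The stems ending in -i (kozevi → kozevum, ruhgi → ruhgum) drop the final letter and add -um.
The other patterns: stems ending in -m add the prefix go-; stems ending in -u insert -er- after the first vowel; stems ending in -k or -l repeat the first consonant+vowel as a prefix.
So bebuvi → bebuvum.

bebuvum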